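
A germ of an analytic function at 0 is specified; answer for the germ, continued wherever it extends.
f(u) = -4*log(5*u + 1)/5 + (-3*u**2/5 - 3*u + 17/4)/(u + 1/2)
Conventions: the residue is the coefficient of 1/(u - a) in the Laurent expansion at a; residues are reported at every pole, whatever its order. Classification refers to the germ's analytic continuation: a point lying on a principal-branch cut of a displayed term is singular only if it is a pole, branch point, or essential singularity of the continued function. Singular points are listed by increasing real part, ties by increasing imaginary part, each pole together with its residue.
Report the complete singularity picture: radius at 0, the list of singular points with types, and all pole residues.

Denominator factor (u + 1/2): pole of order 1 at -1/2, modulus 1/2.
Branch term (-4/5)*log(1 - u/(-1/5)): its argument vanishes at u = -1/5, a logarithmic branch point, modulus 1/5.
The radius of convergence is the smallest modulus among the singular points: 1/5.
The branch term is analytic at -1/2 and contributes nothing to the residue; only the rational part matters.
At the order-1 pole -1/2 set g(u) = (u - (-1/2))*(rational part) = -3*u**2/5 - 3*u + 17/4.
Simple pole: residue = g(a) at a = -1/2, which is 28/5.
List the singular points by increasing real part (a conjugate pair: the negative imaginary part first).

Radius of convergence at 0: 1/5.
At -1/2: a pole of order 1; residue 28/5.
At -1/5: a logarithmic branch point.


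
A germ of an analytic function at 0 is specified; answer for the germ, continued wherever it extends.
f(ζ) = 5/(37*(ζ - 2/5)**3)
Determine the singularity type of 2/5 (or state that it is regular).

The denominator factor ζ - 2/5 vanishes at 2/5 and appears to the power 3; the numerator there equals 5/37, nonzero, and no other factor vanishes.
Hence a pole whose order is the multiplicity, 3.

The point is a pole of order 3.


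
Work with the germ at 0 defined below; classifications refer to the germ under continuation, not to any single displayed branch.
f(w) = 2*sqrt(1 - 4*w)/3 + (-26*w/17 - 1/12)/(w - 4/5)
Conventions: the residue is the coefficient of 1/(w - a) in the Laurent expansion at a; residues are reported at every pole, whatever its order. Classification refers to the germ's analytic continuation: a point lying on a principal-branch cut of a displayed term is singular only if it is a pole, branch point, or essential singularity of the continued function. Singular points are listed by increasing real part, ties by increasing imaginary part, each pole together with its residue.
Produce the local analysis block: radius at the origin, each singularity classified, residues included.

Radius of convergence at 0: 1/4.
At 1/4: an algebraic (square-root) branch point.
At 4/5: a pole of order 1; residue -1333/1020.

Denominator factor (w - 4/5): pole of order 1 at 4/5, modulus 4/5.
Branch term (2/3)*sqrt(1 - w/(1/4)): its argument vanishes at w = 1/4, a square-root branch point, modulus 1/4.
The radius of convergence is the smallest modulus among the singular points: 1/4.
The branch term is analytic at 4/5 and contributes nothing to the residue; only the rational part matters.
At the order-1 pole 4/5 set g(w) = (w - (4/5))*(rational part) = -26*w/17 - 1/12.
Simple pole: residue = g(a) at a = 4/5, which is -1333/1020.
List the singular points by increasing real part (a conjugate pair: the negative imaginary part first).


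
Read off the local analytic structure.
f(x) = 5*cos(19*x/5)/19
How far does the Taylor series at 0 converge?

The factor cos(19*x/5) is entire and contributes no finite singular point.
The polynomial part has no poles.
No finite singular points: the Taylor series at 0 converges everywhere.

The radius of convergence is infinite.


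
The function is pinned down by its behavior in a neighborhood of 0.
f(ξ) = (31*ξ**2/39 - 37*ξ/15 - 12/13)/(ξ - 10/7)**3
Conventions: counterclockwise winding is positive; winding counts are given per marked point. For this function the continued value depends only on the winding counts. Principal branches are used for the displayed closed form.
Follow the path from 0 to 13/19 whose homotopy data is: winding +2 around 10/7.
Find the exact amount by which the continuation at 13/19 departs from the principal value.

The function is rational, hence single-valued: continuing it around any pole returns the same value, so the difference is 0.

Continued minus principal equals 0.


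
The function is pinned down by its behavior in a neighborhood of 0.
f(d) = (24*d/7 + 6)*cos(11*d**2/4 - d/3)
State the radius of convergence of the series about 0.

The factor cos(11*d**2/4 - d/3) is entire and contributes no finite singular point.
The polynomial part has no poles.
No finite singular points: the Taylor series at 0 converges everywhere.

The radius of convergence is infinite.


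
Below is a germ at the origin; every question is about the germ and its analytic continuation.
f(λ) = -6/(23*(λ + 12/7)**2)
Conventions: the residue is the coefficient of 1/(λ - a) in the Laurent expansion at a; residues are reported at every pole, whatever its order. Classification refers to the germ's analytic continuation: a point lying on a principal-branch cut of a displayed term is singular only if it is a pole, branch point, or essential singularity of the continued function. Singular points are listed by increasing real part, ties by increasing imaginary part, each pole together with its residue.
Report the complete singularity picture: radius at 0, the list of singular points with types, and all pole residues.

Denominator factor (λ + 12/7)^2: pole of order 2 at -12/7, modulus 12/7.
The radius of convergence is the smallest modulus among the singular points: 12/7.
At the order-2 pole -12/7 set g(λ) = (λ - (-12/7))^2*f(λ) = -6/23.
Order-2 pole: residue = g'(a); g'(-12/7) = 0, so the residue is 0.

Radius of convergence at 0: 12/7.
At -12/7: a pole of order 2; residue 0.


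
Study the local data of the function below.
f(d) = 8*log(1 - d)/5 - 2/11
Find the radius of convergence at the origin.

Branch term (8/5)*log(1 - d/(1)): its argument vanishes at d = 1, a logarithmic branch point, modulus 1.
The radius of convergence is the smallest modulus among the singular points: 1.

The radius of convergence is 1.


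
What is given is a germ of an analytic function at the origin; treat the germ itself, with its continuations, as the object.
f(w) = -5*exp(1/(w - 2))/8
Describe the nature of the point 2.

The point is an essential singularity.

The exponent 1/(w - (2)) has a pole at 2, so exp(1/(w - (2))) takes every nonzero value near it: an essential singularity (not a pole of any order).


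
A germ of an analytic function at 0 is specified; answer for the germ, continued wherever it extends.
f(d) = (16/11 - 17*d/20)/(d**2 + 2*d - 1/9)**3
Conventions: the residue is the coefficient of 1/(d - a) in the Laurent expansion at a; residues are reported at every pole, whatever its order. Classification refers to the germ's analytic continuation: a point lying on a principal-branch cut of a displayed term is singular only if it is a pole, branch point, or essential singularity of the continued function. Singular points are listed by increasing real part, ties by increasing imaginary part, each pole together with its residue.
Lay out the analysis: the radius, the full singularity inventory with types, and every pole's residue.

Denominator factor (d**2 + 2*d - 1/9)^3: discriminant 40/9, real irrational roots -1 + (1/3)*sqrt(10) and -1 - (1/3)*sqrt(10); poles of order 3, moduli -1 + (1/3)*sqrt(10) and 1 + (1/3)*sqrt(10).
The radius of convergence is the smallest modulus among the singular points: -1 + (1/3)*sqrt(10).
The factor d**2 + 2*d - 1/9 splits as (d - a)(d - a') with a = -1 - (1/3)*sqrt(10), a' = -1 + (1/3)*sqrt(10). At the order-3 pole a set g(d) = (d - a)^3*f(d) = [16/11 - 17*d/20] / (d - a')^3.
Order-3 pole: residue = g''(a)/2; g''(-1 - (1/3)*sqrt(10)) = -(369603/1760000)*sqrt(10), so the residue is -(369603/3520000)*sqrt(10).
The factor d**2 + 2*d - 1/9 splits as (d - a)(d - a') with a = -1 + (1/3)*sqrt(10), a' = -1 - (1/3)*sqrt(10). At the order-3 pole a set g(d) = (d - a)^3*f(d) = [16/11 - 17*d/20] / (d - a')^3.
Order-3 pole: residue = g''(a)/2; g''(-1 + (1/3)*sqrt(10)) = (369603/1760000)*sqrt(10), so the residue is (369603/3520000)*sqrt(10).
List the singular points by increasing real part (a conjugate pair: the negative imaginary part first).

Radius of convergence at 0: -1 + (1/3)*sqrt(10).
At -1 - (1/3)*sqrt(10): a pole of order 3; residue -(369603/3520000)*sqrt(10).
At -1 + (1/3)*sqrt(10): a pole of order 3; residue (369603/3520000)*sqrt(10).


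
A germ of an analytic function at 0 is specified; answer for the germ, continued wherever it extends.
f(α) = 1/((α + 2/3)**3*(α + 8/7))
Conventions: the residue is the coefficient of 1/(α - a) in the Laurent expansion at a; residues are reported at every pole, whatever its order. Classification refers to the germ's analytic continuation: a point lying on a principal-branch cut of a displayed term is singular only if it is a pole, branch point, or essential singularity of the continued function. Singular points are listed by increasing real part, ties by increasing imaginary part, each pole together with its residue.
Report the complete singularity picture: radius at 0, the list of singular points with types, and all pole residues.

Denominator factor (α + 8/7): pole of order 1 at -8/7, modulus 8/7.
Denominator factor (α + 2/3)^3: pole of order 3 at -2/3, modulus 2/3.
The radius of convergence is the smallest modulus among the singular points: 2/3.
At the order-1 pole -8/7 set g(α) = (α - (-8/7))*f(α) = (α + 2/3)**(-3).
Simple pole: residue = g(a) at a = -8/7, which is -9261/1000.
At the order-3 pole -2/3 set g(α) = (α - (-2/3))^3*f(α) = 1/(α + 8/7).
Order-3 pole: residue = g''(a)/2; g''(-2/3) = 9261/500, so the residue is 9261/1000.
List the singular points by increasing real part (a conjugate pair: the negative imaginary part first).

Radius of convergence at 0: 2/3.
At -8/7: a pole of order 1; residue -9261/1000.
At -2/3: a pole of order 3; residue 9261/1000.


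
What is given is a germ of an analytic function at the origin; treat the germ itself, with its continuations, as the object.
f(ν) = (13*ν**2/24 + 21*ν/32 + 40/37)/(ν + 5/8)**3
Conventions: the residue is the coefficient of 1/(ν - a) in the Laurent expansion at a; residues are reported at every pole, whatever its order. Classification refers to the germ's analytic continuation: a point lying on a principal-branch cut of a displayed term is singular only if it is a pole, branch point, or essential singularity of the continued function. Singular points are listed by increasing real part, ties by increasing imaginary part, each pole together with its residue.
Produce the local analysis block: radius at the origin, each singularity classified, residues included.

Radius of convergence at 0: 5/8.
At -5/8: a pole of order 3; residue 13/24.

Denominator factor (ν + 5/8)^3: pole of order 3 at -5/8, modulus 5/8.
The radius of convergence is the smallest modulus among the singular points: 5/8.
At the order-3 pole -5/8 set g(ν) = (ν - (-5/8))^3*f(ν) = 13*ν**2/24 + 21*ν/32 + 40/37.
Order-3 pole: residue = g''(a)/2; g''(-5/8) = 13/12, so the residue is 13/24.


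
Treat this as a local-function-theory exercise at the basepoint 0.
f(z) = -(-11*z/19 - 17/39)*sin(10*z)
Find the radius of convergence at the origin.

The radius of convergence is infinite.

The factor -sin(10*z) is entire and contributes no finite singular point.
The polynomial part has no poles.
No finite singular points: the Taylor series at 0 converges everywhere.


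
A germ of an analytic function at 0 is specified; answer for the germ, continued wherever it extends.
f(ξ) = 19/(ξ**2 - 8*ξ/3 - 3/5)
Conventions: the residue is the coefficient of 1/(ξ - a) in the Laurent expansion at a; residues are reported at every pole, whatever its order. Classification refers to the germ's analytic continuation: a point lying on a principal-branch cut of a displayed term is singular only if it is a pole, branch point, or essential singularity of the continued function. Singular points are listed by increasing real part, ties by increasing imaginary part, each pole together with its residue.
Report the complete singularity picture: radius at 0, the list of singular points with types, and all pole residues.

Denominator factor (ξ**2 - 8*ξ/3 - 3/5): discriminant 428/45, real irrational roots 4/3 + (1/15)*sqrt(535) and 4/3 - (1/15)*sqrt(535); poles of order 1, moduli 4/3 + (1/15)*sqrt(535) and -4/3 + (1/15)*sqrt(535).
The radius of convergence is the smallest modulus among the singular points: -4/3 + (1/15)*sqrt(535).
The factor ξ**2 - 8*ξ/3 - 3/5 splits as (ξ - a)(ξ - a') with a = 4/3 - (1/15)*sqrt(535), a' = 4/3 + (1/15)*sqrt(535). At the order-1 pole a set g(ξ) = (ξ - a)*f(ξ) = [19] / (ξ - a').
Simple pole: residue = g(a) at a = 4/3 - (1/15)*sqrt(535), which is -(57/214)*sqrt(535).
The factor ξ**2 - 8*ξ/3 - 3/5 splits as (ξ - a)(ξ - a') with a = 4/3 + (1/15)*sqrt(535), a' = 4/3 - (1/15)*sqrt(535). At the order-1 pole a set g(ξ) = (ξ - a)*f(ξ) = [19] / (ξ - a').
Simple pole: residue = g(a) at a = 4/3 + (1/15)*sqrt(535), which is (57/214)*sqrt(535).
List the singular points by increasing real part (a conjugate pair: the negative imaginary part first).

Radius of convergence at 0: -4/3 + (1/15)*sqrt(535).
At 4/3 - (1/15)*sqrt(535): a pole of order 1; residue -(57/214)*sqrt(535).
At 4/3 + (1/15)*sqrt(535): a pole of order 1; residue (57/214)*sqrt(535).


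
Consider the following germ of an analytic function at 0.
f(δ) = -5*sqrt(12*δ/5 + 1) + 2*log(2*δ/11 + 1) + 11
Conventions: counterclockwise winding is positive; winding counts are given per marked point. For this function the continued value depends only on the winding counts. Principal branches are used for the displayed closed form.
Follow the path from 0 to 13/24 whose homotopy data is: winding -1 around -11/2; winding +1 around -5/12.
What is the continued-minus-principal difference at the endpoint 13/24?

The rational part is single-valued and drops out of the difference; each branch term changes only by its own monodromy.
(2)*log(1 - δ/(-11/2)): each positive loop around -11/2 adds 2*pi*i to the log, so winding -1 contributes (2)*(-1)*2*pi*i = -(4)*pi*i.
(-5)*sqrt(1 - δ/(-5/12)): winding +1 is odd, the square root flips sign, contributing -2*(-5)*sqrt(1 - (13/24)/(-5/12)) = -2*(-5)*sqrt(23/10) = sqrt(230).
Summing the contributions at δ = 13/24 gives (sqrt(230)) - ((4)*pi)*i.

Continued minus principal equals (sqrt(230)) - ((4)*pi)*i.


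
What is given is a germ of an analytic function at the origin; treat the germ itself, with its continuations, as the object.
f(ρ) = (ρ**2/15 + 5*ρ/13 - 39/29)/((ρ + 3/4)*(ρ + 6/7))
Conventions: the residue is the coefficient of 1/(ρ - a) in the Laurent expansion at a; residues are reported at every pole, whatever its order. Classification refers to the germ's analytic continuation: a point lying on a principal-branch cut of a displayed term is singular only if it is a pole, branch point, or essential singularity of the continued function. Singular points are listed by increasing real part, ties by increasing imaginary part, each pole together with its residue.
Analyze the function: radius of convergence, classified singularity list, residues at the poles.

Denominator factor (ρ + 3/4): pole of order 1 at -3/4, modulus 3/4.
Denominator factor (ρ + 6/7): pole of order 1 at -6/7, modulus 6/7.
The radius of convergence is the smallest modulus among the singular points: 3/4.
At the order-1 pole -6/7 set g(ρ) = (ρ - (-6/7))*f(ρ) = (ρ**2/15 + 5*ρ/13 - 39/29)/(ρ + 3/4).
Simple pole: residue = g(a) at a = -6/7, which is 200188/13195.
At the order-1 pole -3/4 set g(ρ) = (ρ - (-3/4))*f(ρ) = (ρ**2/15 + 5*ρ/13 - 39/29)/(ρ + 6/7).
Simple pole: residue = g(a) at a = -3/4, which is -112301/7540.
List the singular points by increasing real part (a conjugate pair: the negative imaginary part first).

Radius of convergence at 0: 3/4.
At -6/7: a pole of order 1; residue 200188/13195.
At -3/4: a pole of order 1; residue -112301/7540.


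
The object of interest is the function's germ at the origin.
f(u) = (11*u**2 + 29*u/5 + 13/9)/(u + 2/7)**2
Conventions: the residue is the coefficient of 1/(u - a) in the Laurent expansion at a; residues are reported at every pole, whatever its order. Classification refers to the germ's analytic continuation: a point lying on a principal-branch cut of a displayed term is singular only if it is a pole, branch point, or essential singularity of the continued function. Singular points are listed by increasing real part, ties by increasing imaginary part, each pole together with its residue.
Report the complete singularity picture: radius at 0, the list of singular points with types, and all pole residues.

Radius of convergence at 0: 2/7.
At -2/7: a pole of order 2; residue -17/35.

Denominator factor (u + 2/7)^2: pole of order 2 at -2/7, modulus 2/7.
The radius of convergence is the smallest modulus among the singular points: 2/7.
At the order-2 pole -2/7 set g(u) = (u - (-2/7))^2*f(u) = 11*u**2 + 29*u/5 + 13/9.
Order-2 pole: residue = g'(a); g'(-2/7) = -17/35, so the residue is -17/35.


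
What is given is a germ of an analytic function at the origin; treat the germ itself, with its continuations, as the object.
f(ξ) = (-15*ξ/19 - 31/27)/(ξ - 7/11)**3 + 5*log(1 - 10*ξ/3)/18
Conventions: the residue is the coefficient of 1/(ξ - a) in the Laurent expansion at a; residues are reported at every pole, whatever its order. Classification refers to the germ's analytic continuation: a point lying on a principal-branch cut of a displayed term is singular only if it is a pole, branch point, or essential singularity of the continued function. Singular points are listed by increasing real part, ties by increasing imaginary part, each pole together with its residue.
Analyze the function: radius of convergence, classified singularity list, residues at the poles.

Denominator factor (ξ - 7/11)^3: pole of order 3 at 7/11, modulus 7/11.
Branch term (5/18)*log(1 - ξ/(3/10)): its argument vanishes at ξ = 3/10, a logarithmic branch point, modulus 3/10.
The radius of convergence is the smallest modulus among the singular points: 3/10.
The branch term is analytic at 7/11 and contributes nothing to the residue; only the rational part matters.
At the order-3 pole 7/11 set g(ξ) = (ξ - (7/11))^3*(rational part) = -15*ξ/19 - 31/27.
Order-3 pole: residue = g''(a)/2; g''(7/11) = 0, so the residue is 0.
List the singular points by increasing real part (a conjugate pair: the negative imaginary part first).

Radius of convergence at 0: 3/10.
At 3/10: a logarithmic branch point.
At 7/11: a pole of order 3; residue 0.


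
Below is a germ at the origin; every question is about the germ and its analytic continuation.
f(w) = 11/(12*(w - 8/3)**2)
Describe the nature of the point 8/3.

The point is a pole of order 2.

The denominator factor w - 8/3 vanishes at 8/3 and appears to the power 2; the numerator there equals 11/12, nonzero, and no other factor vanishes.
Hence a pole whose order is the multiplicity, 2.


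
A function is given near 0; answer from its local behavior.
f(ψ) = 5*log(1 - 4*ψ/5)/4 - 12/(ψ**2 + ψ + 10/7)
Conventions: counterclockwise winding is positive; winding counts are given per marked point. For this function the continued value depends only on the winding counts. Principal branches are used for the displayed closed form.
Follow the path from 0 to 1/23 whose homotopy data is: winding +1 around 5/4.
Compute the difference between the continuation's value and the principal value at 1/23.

The rational part is single-valued and drops out of the difference; each branch term changes only by its own monodromy.
(5/4)*log(1 - ψ/(5/4)): each positive loop around 5/4 adds 2*pi*i to the log, so winding +1 contributes (5/4)*(1)*2*pi*i = (5/2)*pi*i.
Summing the contributions at ψ = 1/23 gives (5/2)*pi*i.

Continued minus principal equals (5/2)*pi*i.


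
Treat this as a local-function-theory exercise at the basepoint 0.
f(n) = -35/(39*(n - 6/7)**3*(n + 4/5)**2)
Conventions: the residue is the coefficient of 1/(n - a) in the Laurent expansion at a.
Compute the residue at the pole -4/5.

At the order-2 pole -4/5 set g(n) = (n - (-4/5))^2*f(n) = -35/(39*(n - 6/7)**3).
Order-2 pole: residue = g'(a); g'(-4/5) = 52521875/147114448, so the residue is 52521875/147114448.

The residue is 52521875/147114448.


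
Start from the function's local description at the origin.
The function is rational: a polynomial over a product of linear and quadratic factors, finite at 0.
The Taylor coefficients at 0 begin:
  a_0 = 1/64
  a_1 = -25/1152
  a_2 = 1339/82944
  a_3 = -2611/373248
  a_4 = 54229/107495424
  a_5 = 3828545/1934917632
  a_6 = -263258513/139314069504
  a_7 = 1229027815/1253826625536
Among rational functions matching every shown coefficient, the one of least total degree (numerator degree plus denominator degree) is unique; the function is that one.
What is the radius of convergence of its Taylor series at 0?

The radius of convergence is 2.

No rational of total degree below 5 reproduces all 8 coefficients; solving the [0/5] Pade equations on them gives f(y) = -9/(4*(y - 9)*(y**2 + 3*y + 4)**2), whose expansion matches every shown term.
Denominator factor (y - 9): pole of order 1 at 9, modulus 9.
Denominator factor (y**2 + 3*y + 4)^2: discriminant -7, complex-conjugate roots (-3/2) + ((1/2)*sqrt(7))*i and (-3/2) - ((1/2)*sqrt(7))*i; poles of order 2, moduli 2 and 2.
The radius of convergence is the smallest modulus among the singular points: 2.


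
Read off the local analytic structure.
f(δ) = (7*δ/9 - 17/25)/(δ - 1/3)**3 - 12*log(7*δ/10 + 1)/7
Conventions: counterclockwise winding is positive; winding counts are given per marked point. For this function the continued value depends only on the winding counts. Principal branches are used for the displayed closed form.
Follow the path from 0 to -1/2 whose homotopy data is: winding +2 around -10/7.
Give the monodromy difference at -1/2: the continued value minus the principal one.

The rational part is single-valued and drops out of the difference; each branch term changes only by its own monodromy.
(-12/7)*log(1 - δ/(-10/7)): each positive loop around -10/7 adds 2*pi*i to the log, so winding +2 contributes (-12/7)*(2)*2*pi*i = -(48/7)*pi*i.
Summing the contributions at δ = -1/2 gives -(48/7)*pi*i.

Continued minus principal equals -(48/7)*pi*i.


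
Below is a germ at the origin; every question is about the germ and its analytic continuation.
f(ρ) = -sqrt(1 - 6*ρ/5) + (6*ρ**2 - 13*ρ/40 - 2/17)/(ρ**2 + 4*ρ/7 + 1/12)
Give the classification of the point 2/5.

The point is a regular point.

Denominator factors: ρ**2 + 4*ρ/7 + 1/12 = 991/2100 at ρ = 2/5 — none vanishes.
Branch term sqrt(1 - ρ/(5/6)): argument at 2/5 is 13/25, nonzero, so 2/5 is not its branch point (a point on a principal cut is still regular for the continued germ).
So the germ continues analytically to 2/5.


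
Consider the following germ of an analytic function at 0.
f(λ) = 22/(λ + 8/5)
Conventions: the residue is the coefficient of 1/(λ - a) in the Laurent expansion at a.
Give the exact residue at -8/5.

At the order-1 pole -8/5 set g(λ) = (λ - (-8/5))*f(λ) = 22.
Simple pole: residue = g(a) at a = -8/5, which is 22.

The residue is 22.


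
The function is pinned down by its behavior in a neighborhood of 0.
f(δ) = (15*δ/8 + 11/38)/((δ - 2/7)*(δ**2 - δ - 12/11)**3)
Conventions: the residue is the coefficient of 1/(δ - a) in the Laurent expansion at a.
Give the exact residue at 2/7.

At the order-1 pole 2/7 set g(δ) = (δ - (2/7))*f(δ) = (15*δ/8 + 11/38)/(δ**2 - δ - 12/11)**3.
Simple pole: residue = g(a) at a = 2/7, which is -9820481363/25845197792.

The residue is -9820481363/25845197792.


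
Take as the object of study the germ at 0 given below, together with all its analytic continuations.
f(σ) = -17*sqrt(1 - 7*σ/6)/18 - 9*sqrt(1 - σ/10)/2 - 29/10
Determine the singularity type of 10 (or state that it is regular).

The point is an algebraic (square-root) branch point.

The term (-9/2)*sqrt(1 - σ/(10)) has argument 1 - 10/(10) = 0 at 10: a square-root (algebraic, two-sheeted) branch point; the remaining terms are analytic or single-valued there.


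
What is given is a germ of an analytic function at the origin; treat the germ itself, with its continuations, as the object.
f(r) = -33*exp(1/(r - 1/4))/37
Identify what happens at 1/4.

The exponent 1/(r - (1/4)) has a pole at 1/4, so exp(1/(r - (1/4))) takes every nonzero value near it: an essential singularity (not a pole of any order).

The point is an essential singularity.


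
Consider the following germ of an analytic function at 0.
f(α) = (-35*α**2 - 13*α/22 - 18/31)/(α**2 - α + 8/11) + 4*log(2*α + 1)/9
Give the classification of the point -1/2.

The term (4/9)*log(1 - α/(-1/2)) has argument 1 - -1/2/(-1/2) = 0 at -1/2: a logarithmic (infinitely-sheeted) branch point; the remaining terms are analytic or single-valued there.

The point is a logarithmic branch point.


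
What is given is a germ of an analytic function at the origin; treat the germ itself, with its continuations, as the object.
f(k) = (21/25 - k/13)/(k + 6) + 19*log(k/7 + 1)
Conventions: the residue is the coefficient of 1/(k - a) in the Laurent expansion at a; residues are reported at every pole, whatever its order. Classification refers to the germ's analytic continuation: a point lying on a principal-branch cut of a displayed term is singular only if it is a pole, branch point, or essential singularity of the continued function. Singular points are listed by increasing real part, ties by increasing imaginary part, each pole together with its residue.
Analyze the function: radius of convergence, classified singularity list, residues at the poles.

Radius of convergence at 0: 6.
At -7: a logarithmic branch point.
At -6: a pole of order 1; residue 423/325.

Denominator factor (k + 6): pole of order 1 at -6, modulus 6.
Branch term (19)*log(1 - k/(-7)): its argument vanishes at k = -7, a logarithmic branch point, modulus 7.
The radius of convergence is the smallest modulus among the singular points: 6.
The branch term is analytic at -6 and contributes nothing to the residue; only the rational part matters.
At the order-1 pole -6 set g(k) = (k - (-6))*(rational part) = 21/25 - k/13.
Simple pole: residue = g(a) at a = -6, which is 423/325.
List the singular points by increasing real part (a conjugate pair: the negative imaginary part first).


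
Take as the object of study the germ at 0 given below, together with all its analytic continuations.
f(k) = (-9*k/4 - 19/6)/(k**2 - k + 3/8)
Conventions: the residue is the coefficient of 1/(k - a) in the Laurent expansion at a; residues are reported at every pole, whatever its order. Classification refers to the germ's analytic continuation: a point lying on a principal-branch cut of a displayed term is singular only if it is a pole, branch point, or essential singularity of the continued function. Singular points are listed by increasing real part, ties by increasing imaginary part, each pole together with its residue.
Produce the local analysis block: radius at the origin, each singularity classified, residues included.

Denominator factor (k**2 - k + 3/8): discriminant -1/2, complex-conjugate roots (1/2) + ((1/4)*sqrt(2))*i and (1/2) - ((1/4)*sqrt(2))*i; poles of order 1, moduli (1/4)*sqrt(6) and (1/4)*sqrt(6).
The radius of convergence is the smallest modulus among the singular points: (1/4)*sqrt(6).
The factor k**2 - k + 3/8 splits as (k - a)(k - a') with a = (1/2) - ((1/4)*sqrt(2))*i, a' = (1/2) + ((1/4)*sqrt(2))*i. At the order-1 pole a set g(k) = (k - a)*f(k) = [-9*k/4 - 19/6] / (k - a').
Simple pole: residue = g(a) at a = (1/2) - ((1/4)*sqrt(2))*i, which is (-9/8) - ((103/24)*sqrt(2))*i.
The factor k**2 - k + 3/8 splits as (k - a)(k - a') with a = (1/2) + ((1/4)*sqrt(2))*i, a' = (1/2) - ((1/4)*sqrt(2))*i. At the order-1 pole a set g(k) = (k - a)*f(k) = [-9*k/4 - 19/6] / (k - a').
Simple pole: residue = g(a) at a = (1/2) + ((1/4)*sqrt(2))*i, which is (-9/8) + ((103/24)*sqrt(2))*i.
List the singular points by increasing real part (a conjugate pair: the negative imaginary part first).

Radius of convergence at 0: (1/4)*sqrt(6).
At (1/2) - ((1/4)*sqrt(2))*i: a pole of order 1; residue (-9/8) - ((103/24)*sqrt(2))*i.
At (1/2) + ((1/4)*sqrt(2))*i: a pole of order 1; residue (-9/8) + ((103/24)*sqrt(2))*i.


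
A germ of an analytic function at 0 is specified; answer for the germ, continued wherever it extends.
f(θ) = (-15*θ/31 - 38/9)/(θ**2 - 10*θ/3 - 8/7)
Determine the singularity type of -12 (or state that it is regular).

Denominator factors: θ**2 - 10*θ/3 - 8/7 = 1280/7 at θ = -12 — none vanishes.
So the germ continues analytically to -12.

The point is a regular point.


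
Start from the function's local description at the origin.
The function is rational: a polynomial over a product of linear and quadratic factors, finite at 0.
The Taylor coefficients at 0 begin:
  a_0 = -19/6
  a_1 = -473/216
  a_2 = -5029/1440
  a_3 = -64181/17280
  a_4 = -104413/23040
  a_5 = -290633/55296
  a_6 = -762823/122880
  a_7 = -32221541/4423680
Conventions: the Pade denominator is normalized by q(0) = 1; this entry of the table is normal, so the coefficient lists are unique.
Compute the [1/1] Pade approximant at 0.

The Pade approximant has numerator coefficients [-19/6, 182654/63855]; denominator coefficients [1, -15087/9460].

Taylor coefficients needed (read off): a_0 = -19/6, a_1 = -473/216, a_2 = -5029/1440.
Write the denominator as Q(z) = 1 + q1*z. Requiring Q*f - P = O(z^3) with deg P <= 1 kills the coefficients of z^2..z^2 in Q*f:
  z^2: a_2 + q1*a_1 = 0, i.e. -5029/1440 + (-473/216)*q1 = 0.
Solving this linear system: q1 = -15087/9460.
The numerator is Q*f truncated at degree 1: P0 = a_0 = -19/6; P1 = a_1 + q1*a_0 = 182654/63855.


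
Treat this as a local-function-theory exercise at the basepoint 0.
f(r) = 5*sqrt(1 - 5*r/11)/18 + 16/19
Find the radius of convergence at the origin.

The radius of convergence is 11/5.

Branch term (5/18)*sqrt(1 - r/(11/5)): its argument vanishes at r = 11/5, a square-root branch point, modulus 11/5.
The radius of convergence is the smallest modulus among the singular points: 11/5.


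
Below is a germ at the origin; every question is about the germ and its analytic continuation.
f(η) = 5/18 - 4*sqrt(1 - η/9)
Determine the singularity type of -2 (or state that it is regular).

The point is a regular point.

There is no denominator, hence no pole anywhere.
Branch term sqrt(1 - η/(9)): argument at -2 is 11/9, nonzero, so -2 is not its branch point (a point on a principal cut is still regular for the continued germ).
So the germ continues analytically to -2.


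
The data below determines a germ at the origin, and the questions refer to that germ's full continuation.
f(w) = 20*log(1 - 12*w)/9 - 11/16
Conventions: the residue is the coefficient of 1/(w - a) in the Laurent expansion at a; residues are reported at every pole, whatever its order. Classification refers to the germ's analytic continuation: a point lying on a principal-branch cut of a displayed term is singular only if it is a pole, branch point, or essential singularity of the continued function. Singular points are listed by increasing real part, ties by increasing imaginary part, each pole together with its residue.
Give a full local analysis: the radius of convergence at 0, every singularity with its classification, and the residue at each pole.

Radius of convergence at 0: 1/12.
At 1/12: a logarithmic branch point.

Branch term (20/9)*log(1 - w/(1/12)): its argument vanishes at w = 1/12, a logarithmic branch point, modulus 1/12.
The radius of convergence is the smallest modulus among the singular points: 1/12.


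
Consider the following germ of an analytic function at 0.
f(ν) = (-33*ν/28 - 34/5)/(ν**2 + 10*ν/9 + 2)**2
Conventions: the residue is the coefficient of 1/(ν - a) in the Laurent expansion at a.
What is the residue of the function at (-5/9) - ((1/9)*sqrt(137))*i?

The factor ν**2 + 10*ν/9 + 2 splits as (ν - a)(ν - a') with a = (-5/9) - ((1/9)*sqrt(137))*i, a' = (-5/9) + ((1/9)*sqrt(137))*i. At the order-2 pole a set g(ν) = (ν - a)^2*f(ν) = [-33*ν/28 - 34/5] / (ν - a')^2.
Order-2 pole: residue = g'(a); g'((-5/9) - ((1/9)*sqrt(137))*i) = -((627183/10510640)*sqrt(137))*i, so the residue is -((627183/10510640)*sqrt(137))*i.

The residue is -((627183/10510640)*sqrt(137))*i.


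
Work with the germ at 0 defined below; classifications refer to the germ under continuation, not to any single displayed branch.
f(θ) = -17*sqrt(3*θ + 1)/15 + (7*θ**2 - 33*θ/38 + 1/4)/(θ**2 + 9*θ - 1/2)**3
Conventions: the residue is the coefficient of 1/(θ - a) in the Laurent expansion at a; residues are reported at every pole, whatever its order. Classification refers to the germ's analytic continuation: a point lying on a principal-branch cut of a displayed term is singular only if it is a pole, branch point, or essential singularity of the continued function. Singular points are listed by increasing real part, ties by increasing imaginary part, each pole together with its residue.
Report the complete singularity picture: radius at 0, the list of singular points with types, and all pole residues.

Radius of convergence at 0: -9/2 + (1/2)*sqrt(83).
At -9/2 - (1/2)*sqrt(83): a pole of order 3; residue -(11114/10863953)*sqrt(83).
At -1/3: an algebraic (square-root) branch point.
At -9/2 + (1/2)*sqrt(83): a pole of order 3; residue (11114/10863953)*sqrt(83).


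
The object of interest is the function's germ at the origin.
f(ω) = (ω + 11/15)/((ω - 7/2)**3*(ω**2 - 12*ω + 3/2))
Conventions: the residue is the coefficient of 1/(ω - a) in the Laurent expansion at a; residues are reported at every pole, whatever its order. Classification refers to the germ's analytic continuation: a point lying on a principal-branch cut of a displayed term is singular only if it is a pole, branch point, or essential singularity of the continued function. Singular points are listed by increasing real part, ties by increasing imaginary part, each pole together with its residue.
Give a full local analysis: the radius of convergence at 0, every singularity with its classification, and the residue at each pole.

Radius of convergence at 0: 6 - (1/2)*sqrt(138).
At 6 - (1/2)*sqrt(138): a pole of order 1; residue 13468/7214485 + (992/298679679)*sqrt(138).
At 7/2: a pole of order 3; residue -26936/7214485.
At 6 + (1/2)*sqrt(138): a pole of order 1; residue 13468/7214485 - (992/298679679)*sqrt(138).


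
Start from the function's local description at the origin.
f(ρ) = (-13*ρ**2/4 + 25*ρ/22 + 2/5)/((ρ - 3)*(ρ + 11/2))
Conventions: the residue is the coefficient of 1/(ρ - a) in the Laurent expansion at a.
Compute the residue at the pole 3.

The residue is -5597/1870.

At the order-1 pole 3 set g(ρ) = (ρ - (3))*f(ρ) = (-13*ρ**2/4 + 25*ρ/22 + 2/5)/(ρ + 11/2).
Simple pole: residue = g(a) at a = 3, which is -5597/1870.


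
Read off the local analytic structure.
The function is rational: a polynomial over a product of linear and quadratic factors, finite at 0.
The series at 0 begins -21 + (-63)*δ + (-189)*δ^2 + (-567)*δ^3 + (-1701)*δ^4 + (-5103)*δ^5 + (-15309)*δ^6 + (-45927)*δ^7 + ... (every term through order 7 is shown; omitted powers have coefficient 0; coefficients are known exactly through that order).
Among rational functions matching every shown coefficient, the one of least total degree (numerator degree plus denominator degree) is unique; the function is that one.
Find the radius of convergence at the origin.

The radius of convergence is 1/3.

No rational of total degree below 1 reproduces all 8 coefficients; solving the [0/1] Pade equations on them gives f(δ) = 7/(δ - 1/3), whose expansion matches every shown term.
Denominator factor (δ - 1/3): pole of order 1 at 1/3, modulus 1/3.
The radius of convergence is the smallest modulus among the singular points: 1/3.


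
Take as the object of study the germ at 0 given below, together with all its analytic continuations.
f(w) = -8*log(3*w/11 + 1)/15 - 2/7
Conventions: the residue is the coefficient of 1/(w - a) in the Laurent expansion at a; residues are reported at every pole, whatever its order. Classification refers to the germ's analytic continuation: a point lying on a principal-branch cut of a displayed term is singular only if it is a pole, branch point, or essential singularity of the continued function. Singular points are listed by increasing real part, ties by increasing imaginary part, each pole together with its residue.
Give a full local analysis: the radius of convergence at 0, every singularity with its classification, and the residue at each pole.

Radius of convergence at 0: 11/3.
At -11/3: a logarithmic branch point.

Branch term (-8/15)*log(1 - w/(-11/3)): its argument vanishes at w = -11/3, a logarithmic branch point, modulus 11/3.
The radius of convergence is the smallest modulus among the singular points: 11/3.


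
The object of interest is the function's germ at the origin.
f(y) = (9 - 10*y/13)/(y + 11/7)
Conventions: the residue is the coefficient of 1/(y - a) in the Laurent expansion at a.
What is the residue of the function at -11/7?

At the order-1 pole -11/7 set g(y) = (y - (-11/7))*f(y) = 9 - 10*y/13.
Simple pole: residue = g(a) at a = -11/7, which is 929/91.

The residue is 929/91.


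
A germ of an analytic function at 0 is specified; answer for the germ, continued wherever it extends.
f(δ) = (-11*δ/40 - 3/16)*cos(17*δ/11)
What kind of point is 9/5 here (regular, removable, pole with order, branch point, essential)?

The point is a regular point.

There is no denominator, hence no pole anywhere.
The factor cos(17*δ/11) is entire.
So the germ continues analytically to 9/5.


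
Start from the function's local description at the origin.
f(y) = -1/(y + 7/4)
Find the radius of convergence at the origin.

Denominator factor (y + 7/4): pole of order 1 at -7/4, modulus 7/4.
The radius of convergence is the smallest modulus among the singular points: 7/4.

The radius of convergence is 7/4.


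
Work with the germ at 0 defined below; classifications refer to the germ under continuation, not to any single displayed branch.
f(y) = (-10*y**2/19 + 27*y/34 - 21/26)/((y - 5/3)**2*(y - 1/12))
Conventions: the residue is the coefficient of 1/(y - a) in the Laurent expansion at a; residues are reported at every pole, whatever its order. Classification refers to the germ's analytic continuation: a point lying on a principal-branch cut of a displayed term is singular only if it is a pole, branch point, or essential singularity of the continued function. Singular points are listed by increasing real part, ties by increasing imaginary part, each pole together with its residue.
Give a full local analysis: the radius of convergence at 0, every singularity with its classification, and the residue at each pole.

Denominator factor (y - 5/3)^2: pole of order 2 at 5/3, modulus 5/3.
Denominator factor (y - 1/12): pole of order 1 at 1/12, modulus 1/12.
The radius of convergence is the smallest modulus among the singular points: 1/12.
At the order-1 pole 1/12 set g(y) = (y - (1/12))*f(y) = (-10*y**2/19 + 27*y/34 - 21/26)/(y - 5/3)**2.
Simple pole: residue = g(a) at a = 1/12, which is -450572/1515839.
At the order-2 pole 5/3 set g(y) = (y - (5/3))^2*f(y) = (-10*y**2/19 + 27*y/34 - 21/26)/(y - 1/12).
Order-2 pole: residue = g'(a); g'(5/3) = -347238/1515839, so the residue is -347238/1515839.
List the singular points by increasing real part (a conjugate pair: the negative imaginary part first).

Radius of convergence at 0: 1/12.
At 1/12: a pole of order 1; residue -450572/1515839.
At 5/3: a pole of order 2; residue -347238/1515839.


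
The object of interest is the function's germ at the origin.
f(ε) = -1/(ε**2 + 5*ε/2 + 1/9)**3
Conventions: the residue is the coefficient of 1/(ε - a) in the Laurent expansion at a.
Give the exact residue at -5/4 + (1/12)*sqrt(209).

The residue is -(46656/9129329)*sqrt(209).

The factor ε**2 + 5*ε/2 + 1/9 splits as (ε - a)(ε - a') with a = -5/4 + (1/12)*sqrt(209), a' = -5/4 - (1/12)*sqrt(209). At the order-3 pole a set g(ε) = (ε - a)^3*f(ε) = [-1] / (ε - a')^3.
Order-3 pole: residue = g''(a)/2; g''(-5/4 + (1/12)*sqrt(209)) = -(93312/9129329)*sqrt(209), so the residue is -(46656/9129329)*sqrt(209).
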